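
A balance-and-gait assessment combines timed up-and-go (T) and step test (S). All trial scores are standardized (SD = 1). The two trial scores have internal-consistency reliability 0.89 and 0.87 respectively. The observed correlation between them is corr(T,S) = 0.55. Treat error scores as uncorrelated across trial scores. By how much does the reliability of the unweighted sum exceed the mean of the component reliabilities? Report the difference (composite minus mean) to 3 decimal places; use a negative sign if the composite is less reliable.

Var(sum) = 2 + 1.1 = 3.1; true-score variance = 1.76 + 1.1 = 2.86; composite reliability = 0.9226.
Mean component reliability = 0.8800.
Difference = 0.9226 − 0.8800 = 0.043.

0.043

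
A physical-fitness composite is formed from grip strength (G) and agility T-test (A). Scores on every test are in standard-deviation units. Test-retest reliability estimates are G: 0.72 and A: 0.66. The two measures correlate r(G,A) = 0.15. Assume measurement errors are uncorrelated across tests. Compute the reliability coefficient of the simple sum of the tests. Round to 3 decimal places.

0.730

Var(G+A) = 2 + 2·[0.15] = 2 + 0.3 = 2.3.
Under uncorrelated errors the observed covariances equal the true-score covariances, so only the own-variance terms attenuate.
True-score variance = [0.72 + 0.66] + 0.3 = 1.38 + 0.3 = 1.68.
Reliability = 1.68 / 2.3 = 0.730.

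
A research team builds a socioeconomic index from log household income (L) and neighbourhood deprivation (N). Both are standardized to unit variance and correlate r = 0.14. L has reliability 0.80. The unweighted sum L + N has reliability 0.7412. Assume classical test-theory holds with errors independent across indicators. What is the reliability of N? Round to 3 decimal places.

Var(L+N) = 2 + 2·0.14 = 2.280.
True-score variance = ρ_L + ρ_N + 2·0.14, so 0.7412 = (0.80 + ρ_N + 0.28) / 2.280.
ρ_N = 0.7412·2.280 − 0.80 − 0.28 = 0.610.

0.610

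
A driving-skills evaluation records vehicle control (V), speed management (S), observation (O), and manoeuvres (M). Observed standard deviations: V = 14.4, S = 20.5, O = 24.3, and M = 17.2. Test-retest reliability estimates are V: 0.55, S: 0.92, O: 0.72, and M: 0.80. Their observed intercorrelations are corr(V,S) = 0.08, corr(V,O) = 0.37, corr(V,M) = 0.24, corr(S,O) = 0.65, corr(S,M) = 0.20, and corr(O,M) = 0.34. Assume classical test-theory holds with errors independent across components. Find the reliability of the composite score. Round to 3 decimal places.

Var(V+S+O+M) = 14.4² + 20.5² + 24.3² + 17.2² + 2·[14.4·20.5·0.08 + 14.4·24.3·0.37 + 14.4·17.2·0.24 + 20.5·24.3·0.65 + 20.5·17.2·0.20 + 24.3·17.2·0.34] = 1513.94 + 1497.91 = 3011.85.
Because errors are independent across components, Cov(Tᵢ,Tⱼ) = Cov(Xᵢ,Xⱼ); the off-diagonal part of the true-score variance is the same as above.
True-score variance = [14.4²·0.55 + 20.5²·0.92 + 24.3²·0.72 + 17.2²·0.80] + 1497.91 = 1162.5 + 1497.91 = 2660.41.
Reliability = 2660.41 / 3011.85 = 0.883.

0.883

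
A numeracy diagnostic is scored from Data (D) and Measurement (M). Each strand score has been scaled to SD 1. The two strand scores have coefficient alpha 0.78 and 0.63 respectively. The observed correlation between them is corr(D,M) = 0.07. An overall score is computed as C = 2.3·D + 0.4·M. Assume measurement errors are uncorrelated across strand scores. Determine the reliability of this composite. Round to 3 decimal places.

Var(C) = 2.3² + 0.4² + 2·[0.92·0.07] = 5.45 + 0.1288 = 5.5788.
Under uncorrelated errors the observed covariances equal the true-score covariances, so only the own-variance terms attenuate.
True-score variance = [2.3²·0.78 + 0.4²·0.63] + 0.1288 = 4.227 + 0.1288 = 4.3558.
Reliability = 4.3558 / 5.5788 = 0.781.

0.781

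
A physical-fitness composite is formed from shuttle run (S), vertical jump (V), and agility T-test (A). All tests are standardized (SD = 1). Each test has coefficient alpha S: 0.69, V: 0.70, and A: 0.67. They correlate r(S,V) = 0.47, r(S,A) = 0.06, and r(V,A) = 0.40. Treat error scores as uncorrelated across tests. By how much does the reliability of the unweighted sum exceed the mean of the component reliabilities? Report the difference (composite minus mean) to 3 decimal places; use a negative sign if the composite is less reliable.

Var(sum) = 3 + 1.86 = 4.86; true-score variance = 2.06 + 1.86 = 3.92; composite reliability = 0.8066.
Mean component reliability = 0.6867.
Difference = 0.8066 − 0.6867 = 0.120.

0.120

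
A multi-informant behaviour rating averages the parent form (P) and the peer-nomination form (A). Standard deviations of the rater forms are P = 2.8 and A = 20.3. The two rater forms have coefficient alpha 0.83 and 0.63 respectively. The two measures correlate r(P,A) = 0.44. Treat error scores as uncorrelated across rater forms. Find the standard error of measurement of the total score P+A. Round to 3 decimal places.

Var(total) = 419.93 + 50.0192 = 469.949.
True-score variance = 266.124 + 50.0192 = 316.143, so reliability = 0.6727.
Error variance = 469.949 − 316.143 = 153.806; SEM = √153.806 = 12.402.

12.402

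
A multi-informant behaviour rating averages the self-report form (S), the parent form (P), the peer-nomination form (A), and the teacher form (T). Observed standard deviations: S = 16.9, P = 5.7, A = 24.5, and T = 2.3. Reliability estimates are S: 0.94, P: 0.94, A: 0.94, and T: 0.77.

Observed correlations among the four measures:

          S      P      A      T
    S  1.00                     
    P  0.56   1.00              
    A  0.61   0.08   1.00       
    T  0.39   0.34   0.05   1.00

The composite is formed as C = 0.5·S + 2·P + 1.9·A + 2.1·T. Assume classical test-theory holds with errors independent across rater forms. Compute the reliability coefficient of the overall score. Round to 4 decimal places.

Var(C) = 0.5²·16.9² + 2²·5.7² + 1.9²·24.5² + 2.1²·2.3² + 2·[16.9·5.7·0.56 + 0.95·16.9·24.5·0.61 + 1.05·16.9·2.3·0.39 + 3.8·5.7·24.5·0.08 + 4.2·5.7·2.3·0.34 + 3.99·24.5·2.3·0.05] = 2391.59 + 764.441 = 3156.03.
Under uncorrelated errors the observed covariances equal the true-score covariances, so only the own-variance terms attenuate.
True-score variance = [0.5²·16.9²·0.94 + 2²·5.7²·0.94 + 1.9²·24.5²·0.94 + 2.1²·2.3²·0.77] + 764.441 = 2244.13 + 764.441 = 3008.57.
Reliability = 3008.57 / 3156.03 = 0.9533.

0.9533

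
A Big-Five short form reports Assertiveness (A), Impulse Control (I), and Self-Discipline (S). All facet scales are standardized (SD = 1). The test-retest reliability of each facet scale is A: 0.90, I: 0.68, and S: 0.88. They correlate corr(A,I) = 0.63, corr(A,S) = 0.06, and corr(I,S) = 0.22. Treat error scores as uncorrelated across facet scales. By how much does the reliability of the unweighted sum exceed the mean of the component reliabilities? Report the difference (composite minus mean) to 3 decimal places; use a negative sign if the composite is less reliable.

0.068

Var(sum) = 3 + 1.82 = 4.82; true-score variance = 2.46 + 1.82 = 4.28; composite reliability = 0.8880.
Mean component reliability = 0.8200.
Difference = 0.8880 − 0.8200 = 0.068.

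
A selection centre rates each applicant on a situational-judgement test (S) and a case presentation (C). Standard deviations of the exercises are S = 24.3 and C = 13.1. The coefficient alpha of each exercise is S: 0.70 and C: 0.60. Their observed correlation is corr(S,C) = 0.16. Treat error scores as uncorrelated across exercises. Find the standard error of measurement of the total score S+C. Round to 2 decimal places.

Var(total) = 762.1 + 101.866 = 863.966.
True-score variance = 516.309 + 101.866 = 618.175, so reliability = 0.7155.
Error variance = 863.966 − 618.175 = 245.791; SEM = √245.791 = 15.68.

15.68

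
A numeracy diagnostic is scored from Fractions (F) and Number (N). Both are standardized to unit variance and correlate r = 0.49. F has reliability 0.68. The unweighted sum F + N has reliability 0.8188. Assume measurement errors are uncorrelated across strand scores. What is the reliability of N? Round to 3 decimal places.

0.780

Var(F+N) = 2 + 2·0.49 = 2.980.
True-score variance = ρ_F + ρ_N + 2·0.49, so 0.8188 = (0.68 + ρ_N + 0.98) / 2.980.
ρ_N = 0.8188·2.980 − 0.68 − 0.98 = 0.780.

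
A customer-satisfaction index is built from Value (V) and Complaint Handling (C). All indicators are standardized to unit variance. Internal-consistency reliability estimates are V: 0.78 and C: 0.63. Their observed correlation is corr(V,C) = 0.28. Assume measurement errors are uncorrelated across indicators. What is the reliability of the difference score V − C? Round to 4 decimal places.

0.5903

Var(V−C) = 1 + 1 − 2·0.28 = 2 − 0.56 = 1.44.
With uncorrelated errors the cross-covariances are all true-score covariance, so they carry over unchanged; only the diagonal terms shrink to ρᵢσᵢ².
True-score variance = [0.78 + 0.63] − 0.56 = 1.41 − 0.56 = 0.85.
Reliability = 0.85 / 1.44 = 0.5903.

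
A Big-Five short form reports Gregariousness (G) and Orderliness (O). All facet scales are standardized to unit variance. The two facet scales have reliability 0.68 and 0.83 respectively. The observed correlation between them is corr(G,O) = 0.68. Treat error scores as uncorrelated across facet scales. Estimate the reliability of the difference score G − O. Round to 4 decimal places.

0.2344

Var(G−O) = 1 + 1 − 2·0.68 = 2 − 1.36 = 0.64.
Under uncorrelated errors the observed covariances equal the true-score covariances, so only the own-variance terms attenuate.
True-score variance = [0.68 + 0.83] − 1.36 = 1.51 − 1.36 = 0.15.
Reliability = 0.15 / 0.64 = 0.2344.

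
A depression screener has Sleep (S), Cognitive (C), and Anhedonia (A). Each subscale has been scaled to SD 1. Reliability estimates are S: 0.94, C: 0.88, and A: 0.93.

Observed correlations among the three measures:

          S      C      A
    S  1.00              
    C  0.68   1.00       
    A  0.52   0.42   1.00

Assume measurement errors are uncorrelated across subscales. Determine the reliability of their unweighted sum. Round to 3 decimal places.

Var(S+C+A) = 3 + 2·[0.68 + 0.52 + 0.42] = 3 + 3.24 = 6.24.
Under uncorrelated errors the observed covariances equal the true-score covariances, so only the own-variance terms attenuate.
True-score variance = [0.94 + 0.88 + 0.93] + 3.24 = 2.75 + 3.24 = 5.99.
Reliability = 5.99 / 6.24 = 0.960.

0.960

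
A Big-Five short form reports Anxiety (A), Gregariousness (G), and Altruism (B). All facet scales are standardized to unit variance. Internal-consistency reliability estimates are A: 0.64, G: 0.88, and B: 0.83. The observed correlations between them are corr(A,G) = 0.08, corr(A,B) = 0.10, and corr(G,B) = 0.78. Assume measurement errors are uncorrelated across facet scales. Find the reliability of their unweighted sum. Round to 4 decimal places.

Var(A+G+B) = 3 + 2·[0.08 + 0.10 + 0.78] = 3 + 1.92 = 4.92.
Under uncorrelated errors the observed covariances equal the true-score covariances, so only the own-variance terms attenuate.
True-score variance = [0.64 + 0.88 + 0.83] + 1.92 = 2.35 + 1.92 = 4.27.
Reliability = 4.27 / 4.92 = 0.8679.

0.8679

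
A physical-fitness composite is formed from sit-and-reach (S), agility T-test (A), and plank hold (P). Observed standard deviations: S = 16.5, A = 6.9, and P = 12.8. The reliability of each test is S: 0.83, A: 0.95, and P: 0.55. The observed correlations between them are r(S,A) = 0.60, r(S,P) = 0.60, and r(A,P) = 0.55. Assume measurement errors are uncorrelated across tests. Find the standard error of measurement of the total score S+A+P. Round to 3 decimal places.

11.063

Var(total) = 483.7 + 487.212 = 970.912.
True-score variance = 361.309 + 487.212 = 848.521, so reliability = 0.8739.
Error variance = 970.912 − 848.521 = 122.391; SEM = √122.391 = 11.063.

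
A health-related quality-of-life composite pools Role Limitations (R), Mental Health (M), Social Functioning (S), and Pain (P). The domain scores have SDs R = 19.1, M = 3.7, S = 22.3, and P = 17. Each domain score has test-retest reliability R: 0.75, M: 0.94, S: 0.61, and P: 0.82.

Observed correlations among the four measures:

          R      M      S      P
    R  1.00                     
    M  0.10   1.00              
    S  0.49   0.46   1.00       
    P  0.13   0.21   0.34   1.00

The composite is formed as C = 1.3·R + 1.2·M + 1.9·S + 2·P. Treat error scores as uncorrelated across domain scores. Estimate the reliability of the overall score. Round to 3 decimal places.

0.825

Var(C) = 1.3²·19.1² + 1.2²·3.7² + 1.9²·22.3² + 2²·17² + 2·[1.56·19.1·3.7·0.10 + 2.47·19.1·22.3·0.49 + 2.6·19.1·17·0.13 + 2.28·3.7·22.3·0.46 + 2.4·3.7·17·0.21 + 3.8·22.3·17·0.34] = 3587.46 + 2488.62 = 6076.08.
Because errors are independent across components, Cov(Tᵢ,Tⱼ) = Cov(Xᵢ,Xⱼ); the off-diagonal part of the true-score variance is the same as above.
True-score variance = [1.3²·19.1²·0.75 + 1.2²·3.7²·0.94 + 1.9²·22.3²·0.61 + 2²·17²·0.82] + 2488.62 = 2523.93 + 2488.62 = 5012.55.
Reliability = 5012.55 / 6076.08 = 0.825.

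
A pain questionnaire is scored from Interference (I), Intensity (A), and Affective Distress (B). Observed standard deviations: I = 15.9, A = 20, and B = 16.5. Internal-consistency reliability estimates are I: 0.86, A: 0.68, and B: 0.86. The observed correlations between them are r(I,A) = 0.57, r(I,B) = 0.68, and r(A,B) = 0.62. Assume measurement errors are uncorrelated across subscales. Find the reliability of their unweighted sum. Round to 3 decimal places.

Var(I+A+B) = 15.9² + 20² + 16.5² + 2·[15.9·20·0.57 + 15.9·16.5·0.68 + 20·16.5·0.62] = 925.06 + 1128.52 = 2053.58.
With uncorrelated errors the cross-covariances are all true-score covariance, so they carry over unchanged; only the diagonal terms shrink to ρᵢσᵢ².
True-score variance = [15.9²·0.86 + 20²·0.68 + 16.5²·0.86] + 1128.52 = 723.552 + 1128.52 = 1852.07.
Reliability = 1852.07 / 2053.58 = 0.902.

0.902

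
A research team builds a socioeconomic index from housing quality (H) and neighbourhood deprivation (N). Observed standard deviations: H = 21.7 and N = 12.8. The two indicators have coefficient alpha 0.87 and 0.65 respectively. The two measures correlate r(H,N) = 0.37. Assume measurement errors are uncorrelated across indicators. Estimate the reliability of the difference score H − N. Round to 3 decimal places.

Var(H−N) = 21.7² + 12.8² − 2·21.7·12.8·0.37 = 634.73 − 205.542 = 429.188.
Under uncorrelated errors the observed covariances equal the true-score covariances, so only the own-variance terms attenuate.
True-score variance = [21.7²·0.87 + 12.8²·0.65] − 205.542 = 516.17 − 205.542 = 310.628.
Reliability = 310.628 / 429.188 = 0.724.

0.724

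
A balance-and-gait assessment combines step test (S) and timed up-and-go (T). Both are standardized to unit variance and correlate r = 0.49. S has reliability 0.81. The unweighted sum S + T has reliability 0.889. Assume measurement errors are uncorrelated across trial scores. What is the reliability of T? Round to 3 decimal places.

Var(S+T) = 2 + 2·0.49 = 2.980.
True-score variance = ρ_S + ρ_T + 2·0.49, so 0.889 = (0.81 + ρ_T + 0.98) / 2.980.
ρ_T = 0.889·2.980 − 0.81 − 0.98 = 0.859.

0.859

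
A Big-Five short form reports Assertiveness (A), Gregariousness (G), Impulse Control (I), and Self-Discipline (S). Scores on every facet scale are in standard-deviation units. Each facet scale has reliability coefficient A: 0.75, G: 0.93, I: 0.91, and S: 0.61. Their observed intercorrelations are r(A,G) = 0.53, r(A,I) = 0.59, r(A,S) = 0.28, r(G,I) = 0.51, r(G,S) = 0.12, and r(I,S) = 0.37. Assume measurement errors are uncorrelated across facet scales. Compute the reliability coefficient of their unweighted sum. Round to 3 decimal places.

Var(A+G+I+S) = 4 + 2·[0.53 + 0.59 + 0.28 + 0.51 + 0.12 + 0.37] = 4 + 4.8 = 8.8.
Because errors are independent across components, Cov(Tᵢ,Tⱼ) = Cov(Xᵢ,Xⱼ); the off-diagonal part of the true-score variance is the same as above.
True-score variance = [0.75 + 0.93 + 0.91 + 0.61] + 4.8 = 3.2 + 4.8 = 8.
Reliability = 8 / 8.8 = 0.909.

0.909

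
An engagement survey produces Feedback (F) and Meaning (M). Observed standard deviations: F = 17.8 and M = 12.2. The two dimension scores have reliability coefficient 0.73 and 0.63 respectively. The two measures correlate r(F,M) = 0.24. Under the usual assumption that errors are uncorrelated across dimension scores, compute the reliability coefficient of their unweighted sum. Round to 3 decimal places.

Var(F+M) = 17.8² + 12.2² + 2·[17.8·12.2·0.24] = 465.68 + 104.237 = 569.917.
Under uncorrelated errors the observed covariances equal the true-score covariances, so only the own-variance terms attenuate.
True-score variance = [17.8²·0.73 + 12.2²·0.63] + 104.237 = 325.062 + 104.237 = 429.299.
Reliability = 429.299 / 569.917 = 0.753.

0.753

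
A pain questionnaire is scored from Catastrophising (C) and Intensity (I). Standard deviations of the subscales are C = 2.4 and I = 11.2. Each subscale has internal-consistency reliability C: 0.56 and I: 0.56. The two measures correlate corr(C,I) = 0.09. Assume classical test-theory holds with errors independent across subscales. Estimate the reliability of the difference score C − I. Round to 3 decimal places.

Var(C−I) = 2.4² + 11.2² − 2·2.4·11.2·0.09 = 131.2 − 4.8384 = 126.362.
With uncorrelated errors the cross-covariances are all true-score covariance, so they carry over unchanged; only the diagonal terms shrink to ρᵢσᵢ².
True-score variance = [2.4²·0.56 + 11.2²·0.56] − 4.8384 = 73.472 − 4.8384 = 68.6336.
Reliability = 68.6336 / 126.362 = 0.543.

0.543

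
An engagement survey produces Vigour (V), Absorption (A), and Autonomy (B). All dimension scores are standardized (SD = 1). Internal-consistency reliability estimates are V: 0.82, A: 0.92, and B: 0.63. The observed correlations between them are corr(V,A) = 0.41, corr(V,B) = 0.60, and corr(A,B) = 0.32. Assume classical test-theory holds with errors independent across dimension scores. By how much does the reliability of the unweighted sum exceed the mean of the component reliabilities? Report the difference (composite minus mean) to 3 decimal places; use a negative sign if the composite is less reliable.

0.099

Var(sum) = 3 + 2.66 = 5.66; true-score variance = 2.37 + 2.66 = 5.03; composite reliability = 0.8887.
Mean component reliability = 0.7900.
Difference = 0.8887 − 0.7900 = 0.099.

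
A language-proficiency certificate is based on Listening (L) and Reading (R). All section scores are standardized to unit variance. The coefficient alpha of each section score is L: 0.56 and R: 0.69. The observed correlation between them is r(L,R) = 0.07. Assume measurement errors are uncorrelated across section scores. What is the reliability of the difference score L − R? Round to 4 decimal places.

0.5968

Var(L−R) = 1 + 1 − 2·0.07 = 2 − 0.14 = 1.86.
With uncorrelated errors the cross-covariances are all true-score covariance, so they carry over unchanged; only the diagonal terms shrink to ρᵢσᵢ².
True-score variance = [0.56 + 0.69] − 0.14 = 1.25 − 0.14 = 1.11.
Reliability = 1.11 / 1.86 = 0.5968.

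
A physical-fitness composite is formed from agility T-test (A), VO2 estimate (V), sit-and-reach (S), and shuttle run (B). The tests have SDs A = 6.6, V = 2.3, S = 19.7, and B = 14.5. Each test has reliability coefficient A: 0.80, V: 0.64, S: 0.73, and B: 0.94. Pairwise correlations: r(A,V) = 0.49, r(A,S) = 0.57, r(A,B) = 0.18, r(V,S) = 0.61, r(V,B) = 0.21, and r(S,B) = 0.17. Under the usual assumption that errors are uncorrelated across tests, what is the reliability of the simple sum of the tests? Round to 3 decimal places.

Var(A+V+S+B) = 6.6² + 2.3² + 19.7² + 14.5² + 2·[6.6·2.3·0.49 + 6.6·19.7·0.57 + 6.6·14.5·0.18 + 2.3·19.7·0.61 + 2.3·14.5·0.21 + 19.7·14.5·0.17] = 647.19 + 363.957 = 1011.15.
Under uncorrelated errors the observed covariances equal the true-score covariances, so only the own-variance terms attenuate.
True-score variance = [6.6²·0.80 + 2.3²·0.64 + 19.7²·0.73 + 14.5²·0.94] + 363.957 = 519.174 + 363.957 = 883.132.
Reliability = 883.132 / 1011.15 = 0.873.

0.873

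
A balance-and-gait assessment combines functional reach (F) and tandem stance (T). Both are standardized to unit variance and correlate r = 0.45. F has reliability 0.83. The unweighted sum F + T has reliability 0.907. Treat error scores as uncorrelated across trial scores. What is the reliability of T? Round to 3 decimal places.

Var(F+T) = 2 + 2·0.45 = 2.900.
True-score variance = ρ_F + ρ_T + 2·0.45, so 0.907 = (0.83 + ρ_T + 0.90) / 2.900.
ρ_T = 0.907·2.900 − 0.83 − 0.90 = 0.900.

0.900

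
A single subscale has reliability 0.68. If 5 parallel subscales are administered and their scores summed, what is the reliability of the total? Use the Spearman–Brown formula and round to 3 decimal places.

0.914

ρ_k = kρ / (1 + (k−1)ρ) = 5·0.68 / (1 + 4·0.68) = 3.400 / 3.720 = 0.914.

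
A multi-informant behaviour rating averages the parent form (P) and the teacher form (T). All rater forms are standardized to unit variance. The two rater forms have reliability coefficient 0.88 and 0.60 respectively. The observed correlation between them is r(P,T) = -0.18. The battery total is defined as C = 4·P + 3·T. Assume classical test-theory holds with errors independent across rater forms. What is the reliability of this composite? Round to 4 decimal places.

0.7331

Var(C) = 4² + 3² + 2·[12·(-0.18)] = 25 − 4.32 = 20.68.
With uncorrelated errors the cross-covariances are all true-score covariance, so they carry over unchanged; only the diagonal terms shrink to ρᵢσᵢ².
True-score variance = [4²·0.88 + 3²·0.60] − 4.32 = 19.48 − 4.32 = 15.16.
Reliability = 15.16 / 20.68 = 0.7331.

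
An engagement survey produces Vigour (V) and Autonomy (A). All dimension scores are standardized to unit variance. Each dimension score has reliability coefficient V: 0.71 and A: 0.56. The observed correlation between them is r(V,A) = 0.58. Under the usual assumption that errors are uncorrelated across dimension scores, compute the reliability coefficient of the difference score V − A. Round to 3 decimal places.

0.131

Var(V−A) = 1 + 1 − 2·0.58 = 2 − 1.16 = 0.84.
With uncorrelated errors the cross-covariances are all true-score covariance, so they carry over unchanged; only the diagonal terms shrink to ρᵢσᵢ².
True-score variance = [0.71 + 0.56] − 1.16 = 1.27 − 1.16 = 0.11.
Reliability = 0.11 / 0.84 = 0.131.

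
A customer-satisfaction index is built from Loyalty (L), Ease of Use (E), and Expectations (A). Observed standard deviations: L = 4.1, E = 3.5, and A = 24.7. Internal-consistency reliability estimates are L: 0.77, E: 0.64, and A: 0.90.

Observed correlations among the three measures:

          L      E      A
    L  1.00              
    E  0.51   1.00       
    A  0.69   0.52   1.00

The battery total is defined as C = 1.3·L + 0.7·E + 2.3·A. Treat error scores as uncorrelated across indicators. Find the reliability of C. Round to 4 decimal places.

0.9136

Var(C) = 1.3²·4.1² + 0.7²·3.5² + 2.3²·24.7² + 2·[0.91·4.1·3.5·0.51 + 2.99·4.1·24.7·0.69 + 1.61·3.5·24.7·0.52] = 3261.79 + 575.932 = 3837.72.
With uncorrelated errors the cross-covariances are all true-score covariance, so they carry over unchanged; only the diagonal terms shrink to ρᵢσᵢ².
True-score variance = [1.3²·4.1²·0.77 + 0.7²·3.5²·0.64 + 2.3²·24.7²·0.90] + 575.932 = 2930.35 + 575.932 = 3506.29.
Reliability = 3506.29 / 3837.72 = 0.9136.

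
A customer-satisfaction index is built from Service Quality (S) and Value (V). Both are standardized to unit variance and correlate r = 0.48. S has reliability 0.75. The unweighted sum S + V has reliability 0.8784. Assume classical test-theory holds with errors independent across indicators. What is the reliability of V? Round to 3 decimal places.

Var(S+V) = 2 + 2·0.48 = 2.960.
True-score variance = ρ_S + ρ_V + 2·0.48, so 0.8784 = (0.75 + ρ_V + 0.96) / 2.960.
ρ_V = 0.8784·2.960 − 0.75 − 0.96 = 0.890.

0.890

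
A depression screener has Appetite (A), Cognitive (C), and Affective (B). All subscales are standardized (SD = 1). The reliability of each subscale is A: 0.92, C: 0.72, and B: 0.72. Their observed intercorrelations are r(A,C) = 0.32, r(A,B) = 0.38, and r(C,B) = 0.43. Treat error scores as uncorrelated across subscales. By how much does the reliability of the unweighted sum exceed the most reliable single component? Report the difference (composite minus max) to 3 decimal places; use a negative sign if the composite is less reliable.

Var(sum) = 3 + 2.26 = 5.26; true-score variance = 2.36 + 2.26 = 4.62; composite reliability = 0.8783.
Max component reliability = 0.9200.
Difference = 0.8783 − 0.9200 = -0.042.

-0.042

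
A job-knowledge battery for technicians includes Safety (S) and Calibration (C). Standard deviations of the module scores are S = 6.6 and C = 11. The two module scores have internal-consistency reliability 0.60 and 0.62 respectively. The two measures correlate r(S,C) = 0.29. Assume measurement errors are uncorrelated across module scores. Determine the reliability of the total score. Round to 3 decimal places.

Var(S+C) = 6.6² + 11² + 2·[6.6·11·0.29] = 164.56 + 42.108 = 206.668.
Under uncorrelated errors the observed covariances equal the true-score covariances, so only the own-variance terms attenuate.
True-score variance = [6.6²·0.60 + 11²·0.62] + 42.108 = 101.156 + 42.108 = 143.264.
Reliability = 143.264 / 206.668 = 0.693.

0.693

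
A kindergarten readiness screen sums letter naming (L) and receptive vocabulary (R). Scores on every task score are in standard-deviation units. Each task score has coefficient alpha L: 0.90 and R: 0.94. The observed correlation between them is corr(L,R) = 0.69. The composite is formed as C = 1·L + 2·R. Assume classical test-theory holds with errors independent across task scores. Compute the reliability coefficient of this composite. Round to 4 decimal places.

0.9562

Var(C) = 1 + 2² + 2·[2·0.69] = 5 + 2.76 = 7.76.
Because errors are independent across components, Cov(Tᵢ,Tⱼ) = Cov(Xᵢ,Xⱼ); the off-diagonal part of the true-score variance is the same as above.
True-score variance = [0.90 + 2²·0.94] + 2.76 = 4.66 + 2.76 = 7.42.
Reliability = 7.42 / 7.76 = 0.9562.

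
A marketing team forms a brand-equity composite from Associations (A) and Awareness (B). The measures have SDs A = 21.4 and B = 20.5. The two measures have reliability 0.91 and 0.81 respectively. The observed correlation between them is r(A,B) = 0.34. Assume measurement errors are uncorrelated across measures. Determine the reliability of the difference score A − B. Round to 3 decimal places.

0.791

Var(A−B) = 21.4² + 20.5² − 2·21.4·20.5·0.34 = 878.21 − 298.316 = 579.894.
Under uncorrelated errors the observed covariances equal the true-score covariances, so only the own-variance terms attenuate.
True-score variance = [21.4²·0.91 + 20.5²·0.81] − 298.316 = 757.146 − 298.316 = 458.83.
Reliability = 458.83 / 579.894 = 0.791.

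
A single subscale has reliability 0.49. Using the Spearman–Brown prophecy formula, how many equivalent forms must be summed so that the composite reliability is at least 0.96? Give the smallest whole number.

25

k ≥ ρ*(1−ρ₁)/(ρ₁(1−ρ*)) = 0.96·0.51 / (0.49·0.04) = 24.980.
Smallest integer k = 25.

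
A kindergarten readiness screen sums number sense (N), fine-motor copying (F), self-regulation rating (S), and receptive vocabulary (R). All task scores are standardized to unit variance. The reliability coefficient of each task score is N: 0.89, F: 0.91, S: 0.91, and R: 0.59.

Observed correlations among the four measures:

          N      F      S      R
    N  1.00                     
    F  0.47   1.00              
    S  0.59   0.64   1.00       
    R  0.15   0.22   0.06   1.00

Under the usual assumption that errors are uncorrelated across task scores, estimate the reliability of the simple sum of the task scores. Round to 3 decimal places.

Var(N+F+S+R) = 4 + 2·[0.47 + 0.59 + 0.15 + 0.64 + 0.22 + 0.06] = 4 + 4.26 = 8.26.
Under uncorrelated errors the observed covariances equal the true-score covariances, so only the own-variance terms attenuate.
True-score variance = [0.89 + 0.91 + 0.91 + 0.59] + 4.26 = 3.3 + 4.26 = 7.56.
Reliability = 7.56 / 8.26 = 0.915.

0.915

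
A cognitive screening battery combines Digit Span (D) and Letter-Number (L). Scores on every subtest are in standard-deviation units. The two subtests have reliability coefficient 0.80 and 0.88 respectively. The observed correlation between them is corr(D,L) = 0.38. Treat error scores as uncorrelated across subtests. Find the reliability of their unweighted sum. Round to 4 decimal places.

Var(D+L) = 2 + 2·[0.38] = 2 + 0.76 = 2.76.
Under uncorrelated errors the observed covariances equal the true-score covariances, so only the own-variance terms attenuate.
True-score variance = [0.80 + 0.88] + 0.76 = 1.68 + 0.76 = 2.44.
Reliability = 2.44 / 2.76 = 0.8841.

0.8841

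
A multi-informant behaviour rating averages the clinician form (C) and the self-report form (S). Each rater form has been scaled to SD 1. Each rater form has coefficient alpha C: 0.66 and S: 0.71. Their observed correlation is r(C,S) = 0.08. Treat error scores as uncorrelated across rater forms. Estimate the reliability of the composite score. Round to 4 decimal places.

0.7083

Var(C+S) = 2 + 2·[0.08] = 2 + 0.16 = 2.16.
Because errors are independent across components, Cov(Tᵢ,Tⱼ) = Cov(Xᵢ,Xⱼ); the off-diagonal part of the true-score variance is the same as above.
True-score variance = [0.66 + 0.71] + 0.16 = 1.37 + 0.16 = 1.53.
Reliability = 1.53 / 2.16 = 0.7083.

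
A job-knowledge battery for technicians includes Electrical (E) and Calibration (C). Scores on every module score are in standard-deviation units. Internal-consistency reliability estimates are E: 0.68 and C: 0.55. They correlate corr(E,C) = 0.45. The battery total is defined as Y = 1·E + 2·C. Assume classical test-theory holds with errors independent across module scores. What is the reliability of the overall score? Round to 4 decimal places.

0.6882

Var(Y) = 1 + 2² + 2·[2·0.45] = 5 + 1.8 = 6.8.
Because errors are independent across components, Cov(Tᵢ,Tⱼ) = Cov(Xᵢ,Xⱼ); the off-diagonal part of the true-score variance is the same as above.
True-score variance = [0.68 + 2²·0.55] + 1.8 = 2.88 + 1.8 = 4.68.
Reliability = 4.68 / 6.8 = 0.6882.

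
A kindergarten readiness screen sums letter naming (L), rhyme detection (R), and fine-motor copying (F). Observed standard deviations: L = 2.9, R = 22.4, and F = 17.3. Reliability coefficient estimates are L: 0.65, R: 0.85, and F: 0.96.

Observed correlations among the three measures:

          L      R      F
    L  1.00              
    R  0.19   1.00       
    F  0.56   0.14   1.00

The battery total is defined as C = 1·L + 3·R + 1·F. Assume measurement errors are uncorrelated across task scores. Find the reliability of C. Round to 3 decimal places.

0.869

Var(C) = 2.9² + 3²·22.4² + 17.3² + 2·[3·2.9·22.4·0.19 + 2.9·17.3·0.56 + 3·22.4·17.3·0.14] = 4823.54 + 455.762 = 5279.3.
Under uncorrelated errors the observed covariances equal the true-score covariances, so only the own-variance terms attenuate.
True-score variance = [2.9²·0.65 + 3²·22.4²·0.85 + 17.3²·0.96] + 455.762 = 4131.25 + 455.762 = 4587.01.
Reliability = 4587.01 / 5279.3 = 0.869.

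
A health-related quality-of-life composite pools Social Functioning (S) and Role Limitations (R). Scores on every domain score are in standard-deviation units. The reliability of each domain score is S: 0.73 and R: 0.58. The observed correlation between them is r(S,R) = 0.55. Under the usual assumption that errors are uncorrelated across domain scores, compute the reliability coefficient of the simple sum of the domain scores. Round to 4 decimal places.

Var(S+R) = 2 + 2·[0.55] = 2 + 1.1 = 3.1.
Because errors are independent across components, Cov(Tᵢ,Tⱼ) = Cov(Xᵢ,Xⱼ); the off-diagonal part of the true-score variance is the same as above.
True-score variance = [0.73 + 0.58] + 1.1 = 1.31 + 1.1 = 2.41.
Reliability = 2.41 / 3.1 = 0.7774.

0.7774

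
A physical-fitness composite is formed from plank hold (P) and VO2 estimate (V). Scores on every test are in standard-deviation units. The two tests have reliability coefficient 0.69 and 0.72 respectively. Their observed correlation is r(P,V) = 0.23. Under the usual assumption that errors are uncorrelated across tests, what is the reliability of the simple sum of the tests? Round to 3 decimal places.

0.760

Var(P+V) = 2 + 2·[0.23] = 2 + 0.46 = 2.46.
Because errors are independent across components, Cov(Tᵢ,Tⱼ) = Cov(Xᵢ,Xⱼ); the off-diagonal part of the true-score variance is the same as above.
True-score variance = [0.69 + 0.72] + 0.46 = 1.41 + 0.46 = 1.87.
Reliability = 1.87 / 2.46 = 0.760.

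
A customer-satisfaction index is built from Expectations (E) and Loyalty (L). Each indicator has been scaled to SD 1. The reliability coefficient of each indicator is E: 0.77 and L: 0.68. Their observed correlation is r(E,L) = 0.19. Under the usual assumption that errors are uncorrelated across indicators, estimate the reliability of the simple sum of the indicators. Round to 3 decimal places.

0.769

Var(E+L) = 2 + 2·[0.19] = 2 + 0.38 = 2.38.
Under uncorrelated errors the observed covariances equal the true-score covariances, so only the own-variance terms attenuate.
True-score variance = [0.77 + 0.68] + 0.38 = 1.45 + 0.38 = 1.83.
Reliability = 1.83 / 2.38 = 0.769.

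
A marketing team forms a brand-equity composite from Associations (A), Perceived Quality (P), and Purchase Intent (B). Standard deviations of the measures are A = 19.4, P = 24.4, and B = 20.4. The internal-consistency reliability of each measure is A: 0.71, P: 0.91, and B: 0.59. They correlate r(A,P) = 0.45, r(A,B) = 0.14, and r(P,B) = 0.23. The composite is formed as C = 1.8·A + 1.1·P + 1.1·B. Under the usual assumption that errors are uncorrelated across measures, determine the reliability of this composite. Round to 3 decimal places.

0.835

Var(C) = 1.8²·19.4² + 1.1²·24.4² + 1.1²·20.4² + 2·[1.98·19.4·24.4·0.45 + 1.98·19.4·20.4·0.14 + 1.21·24.4·20.4·0.23] = 2443.35 + 1339.99 = 3783.34.
Because errors are independent across components, Cov(Tᵢ,Tⱼ) = Cov(Xᵢ,Xⱼ); the off-diagonal part of the true-score variance is the same as above.
True-score variance = [1.8²·19.4²·0.71 + 1.1²·24.4²·0.91 + 1.1²·20.4²·0.59] + 1339.99 = 1818.43 + 1339.99 = 3158.42.
Reliability = 3158.42 / 3783.34 = 0.835.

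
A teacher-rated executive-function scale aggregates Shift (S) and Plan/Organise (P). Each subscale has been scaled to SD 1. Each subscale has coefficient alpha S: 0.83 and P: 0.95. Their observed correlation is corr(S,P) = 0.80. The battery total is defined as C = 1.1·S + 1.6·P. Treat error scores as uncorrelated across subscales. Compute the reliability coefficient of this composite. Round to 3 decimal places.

0.949

Var(C) = 1.1² + 1.6² + 2·[1.76·0.80] = 3.77 + 2.816 = 6.586.
With uncorrelated errors the cross-covariances are all true-score covariance, so they carry over unchanged; only the diagonal terms shrink to ρᵢσᵢ².
True-score variance = [1.1²·0.83 + 1.6²·0.95] + 2.816 = 3.4363 + 2.816 = 6.2523.
Reliability = 6.2523 / 6.586 = 0.949.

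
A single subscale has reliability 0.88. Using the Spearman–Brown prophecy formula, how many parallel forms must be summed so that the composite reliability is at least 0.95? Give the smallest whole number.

3

k ≥ ρ*(1−ρ₁)/(ρ₁(1−ρ*)) = 0.95·0.12 / (0.88·0.05) = 2.591.
Smallest integer k = 3.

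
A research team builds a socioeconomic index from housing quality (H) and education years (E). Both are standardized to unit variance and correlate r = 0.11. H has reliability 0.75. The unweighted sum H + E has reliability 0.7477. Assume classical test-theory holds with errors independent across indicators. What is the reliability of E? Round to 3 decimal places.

0.690

Var(H+E) = 2 + 2·0.11 = 2.220.
True-score variance = ρ_H + ρ_E + 2·0.11, so 0.7477 = (0.75 + ρ_E + 0.22) / 2.220.
ρ_E = 0.7477·2.220 − 0.75 − 0.22 = 0.690.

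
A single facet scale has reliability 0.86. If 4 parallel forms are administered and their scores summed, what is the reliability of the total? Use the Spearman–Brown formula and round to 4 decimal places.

0.9609

ρ_k = kρ / (1 + (k−1)ρ) = 4·0.86 / (1 + 3·0.86) = 3.440 / 3.580 = 0.9609.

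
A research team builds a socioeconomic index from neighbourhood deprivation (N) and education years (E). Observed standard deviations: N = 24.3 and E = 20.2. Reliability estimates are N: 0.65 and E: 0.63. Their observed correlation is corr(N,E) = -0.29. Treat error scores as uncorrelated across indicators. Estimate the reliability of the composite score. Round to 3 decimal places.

0.499

Var(N+E) = 24.3² + 20.2² + 2·[24.3·20.2·(-0.29)] = 998.53 − 284.699 = 713.831.
Under uncorrelated errors the observed covariances equal the true-score covariances, so only the own-variance terms attenuate.
True-score variance = [24.3²·0.65 + 20.2²·0.63] − 284.699 = 640.884 − 284.699 = 356.185.
Reliability = 356.185 / 713.831 = 0.499.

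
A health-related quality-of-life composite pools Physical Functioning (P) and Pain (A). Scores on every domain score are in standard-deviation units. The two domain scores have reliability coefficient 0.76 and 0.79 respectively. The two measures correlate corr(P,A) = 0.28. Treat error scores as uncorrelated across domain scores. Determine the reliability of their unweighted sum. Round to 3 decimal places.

Var(P+A) = 2 + 2·[0.28] = 2 + 0.56 = 2.56.
Under uncorrelated errors the observed covariances equal the true-score covariances, so only the own-variance terms attenuate.
True-score variance = [0.76 + 0.79] + 0.56 = 1.55 + 0.56 = 2.11.
Reliability = 2.11 / 2.56 = 0.824.

0.824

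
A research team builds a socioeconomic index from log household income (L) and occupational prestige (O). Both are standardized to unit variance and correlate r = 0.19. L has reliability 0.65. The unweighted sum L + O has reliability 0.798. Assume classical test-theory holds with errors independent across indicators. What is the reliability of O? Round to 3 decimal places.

0.869

Var(L+O) = 2 + 2·0.19 = 2.380.
True-score variance = ρ_L + ρ_O + 2·0.19, so 0.798 = (0.65 + ρ_O + 0.38) / 2.380.
ρ_O = 0.798·2.380 − 0.65 − 0.38 = 0.869.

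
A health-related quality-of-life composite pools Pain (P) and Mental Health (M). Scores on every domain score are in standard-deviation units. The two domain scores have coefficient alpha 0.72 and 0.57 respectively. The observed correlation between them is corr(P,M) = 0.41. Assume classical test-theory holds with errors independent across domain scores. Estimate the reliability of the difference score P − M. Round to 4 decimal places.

Var(P−M) = 1 + 1 − 2·0.41 = 2 − 0.82 = 1.18.
Under uncorrelated errors the observed covariances equal the true-score covariances, so only the own-variance terms attenuate.
True-score variance = [0.72 + 0.57] − 0.82 = 1.29 − 0.82 = 0.47.
Reliability = 0.47 / 1.18 = 0.3983.

0.3983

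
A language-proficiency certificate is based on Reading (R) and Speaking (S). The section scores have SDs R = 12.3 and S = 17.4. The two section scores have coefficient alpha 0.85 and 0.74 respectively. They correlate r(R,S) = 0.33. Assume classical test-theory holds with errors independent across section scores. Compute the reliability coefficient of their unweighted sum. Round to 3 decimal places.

0.830

Var(R+S) = 12.3² + 17.4² + 2·[12.3·17.4·0.33] = 454.05 + 141.253 = 595.303.
With uncorrelated errors the cross-covariances are all true-score covariance, so they carry over unchanged; only the diagonal terms shrink to ρᵢσᵢ².
True-score variance = [12.3²·0.85 + 17.4²·0.74] + 141.253 = 352.639 + 141.253 = 493.892.
Reliability = 493.892 / 595.303 = 0.830.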